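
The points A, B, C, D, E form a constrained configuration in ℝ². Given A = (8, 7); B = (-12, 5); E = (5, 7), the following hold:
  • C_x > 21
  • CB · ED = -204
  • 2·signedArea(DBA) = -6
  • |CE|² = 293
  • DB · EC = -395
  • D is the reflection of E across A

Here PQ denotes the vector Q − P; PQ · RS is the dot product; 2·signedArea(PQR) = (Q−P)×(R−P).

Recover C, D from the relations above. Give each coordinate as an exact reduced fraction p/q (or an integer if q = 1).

1. D_x = 11  [D is the reflection of E across A]
2. D_y = 7  [D is the reflection of E across A]
   → D = (11, 7)
3. C_x = 22  [CB · ED = -204 ∩ DB · EC = -395]
4. C_y = 9  [CB · ED = -204 ∩ DB · EC = -395]
   → C = (22, 9)

C = (22, 9)
D = (11, 7)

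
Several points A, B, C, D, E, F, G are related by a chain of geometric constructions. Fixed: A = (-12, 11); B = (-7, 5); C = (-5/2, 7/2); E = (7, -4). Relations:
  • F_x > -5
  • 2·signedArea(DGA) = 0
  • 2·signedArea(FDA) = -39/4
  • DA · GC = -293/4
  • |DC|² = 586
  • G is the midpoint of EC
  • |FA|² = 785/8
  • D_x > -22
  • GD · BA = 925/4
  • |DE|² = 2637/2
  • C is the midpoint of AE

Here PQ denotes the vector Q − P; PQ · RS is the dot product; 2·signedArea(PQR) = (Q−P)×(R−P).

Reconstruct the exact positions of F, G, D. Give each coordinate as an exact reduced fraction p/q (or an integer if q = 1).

D = (-43/2, 37/2)
F = (-19/4, 17/4)
G = (9/4, -1/4)

1. G_x = 9/4  [G is the midpoint of EC]
2. G_y = -1/4  [G is the midpoint of EC]
   → G = (9/4, -1/4)
3. D_x = -43/2  [2·signedArea(DGA) = 0 ∩ DA · GC = -293/4]
4. D_y = 37/2  [2·signedArea(DGA) = 0 ∩ DA · GC = -293/4]
   → D = (-43/2, 37/2)
5. F_x = -19/4  [line 15/2·x + 19/2·y + -19/4 = 0 ∩ |FA|² = 785/8]
6. F_y = 17/4  [line 15/2·x + 19/2·y + -19/4 = 0 ∩ |FA|² = 785/8]
   → F = (-19/4, 17/4)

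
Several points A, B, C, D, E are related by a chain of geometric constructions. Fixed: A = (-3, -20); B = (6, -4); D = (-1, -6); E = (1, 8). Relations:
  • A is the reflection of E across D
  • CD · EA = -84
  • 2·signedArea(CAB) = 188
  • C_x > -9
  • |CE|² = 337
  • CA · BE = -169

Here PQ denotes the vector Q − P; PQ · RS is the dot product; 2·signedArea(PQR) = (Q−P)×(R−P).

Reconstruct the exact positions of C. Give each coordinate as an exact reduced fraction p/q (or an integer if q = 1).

1. C_x = -8  [CA · BE = -169 ∩ CD · EA = -84]
2. C_y = -8  [CA · BE = -169 ∩ CD · EA = -84]
   → C = (-8, -8)

C = (-8, -8)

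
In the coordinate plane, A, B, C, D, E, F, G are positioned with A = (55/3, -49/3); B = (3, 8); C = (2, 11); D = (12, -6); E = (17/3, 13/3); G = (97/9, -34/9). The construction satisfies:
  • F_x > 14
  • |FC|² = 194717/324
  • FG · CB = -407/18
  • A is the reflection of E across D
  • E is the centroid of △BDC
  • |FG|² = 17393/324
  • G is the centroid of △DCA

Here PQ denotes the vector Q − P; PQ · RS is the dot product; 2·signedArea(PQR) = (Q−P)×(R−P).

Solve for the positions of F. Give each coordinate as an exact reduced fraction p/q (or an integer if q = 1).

F = (131/9, -181/18)

1. F_x = 131/9  [line -1·x + 3·y + 805/18 = 0 ∩ |FC|² = 194717/324]
2. F_y = -181/18  [line -1·x + 3·y + 805/18 = 0 ∩ |FC|² = 194717/324]
   → F = (131/9, -181/18)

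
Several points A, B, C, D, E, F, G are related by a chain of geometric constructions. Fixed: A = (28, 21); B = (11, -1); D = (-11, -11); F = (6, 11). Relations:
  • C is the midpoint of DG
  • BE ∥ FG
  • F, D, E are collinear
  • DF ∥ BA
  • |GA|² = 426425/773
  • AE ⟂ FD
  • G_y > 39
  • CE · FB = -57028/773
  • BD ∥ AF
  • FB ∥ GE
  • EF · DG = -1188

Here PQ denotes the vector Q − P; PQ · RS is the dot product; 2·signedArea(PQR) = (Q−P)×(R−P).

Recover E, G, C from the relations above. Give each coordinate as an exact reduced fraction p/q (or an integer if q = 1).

1. E_x = 14736/773  [F, D, E are collinear ∩ AE ⟂ FD]
2. E_y = 21571/773  [F, D, E are collinear ∩ AE ⟂ FD]
   → E = (14736/773, 21571/773)
3. G_x = 10871/773  [FB ∥ GE ∩ BE ∥ FG]
4. G_y = 30847/773  [FB ∥ GE ∩ BE ∥ FG]
   → G = (10871/773, 30847/773)
5. C_x = 1184/773  [C is the midpoint of DG]
6. C_y = 11172/773  [C is the midpoint of DG]
   → C = (1184/773, 11172/773)

C = (1184/773, 11172/773)
E = (14736/773, 21571/773)
G = (10871/773, 30847/773)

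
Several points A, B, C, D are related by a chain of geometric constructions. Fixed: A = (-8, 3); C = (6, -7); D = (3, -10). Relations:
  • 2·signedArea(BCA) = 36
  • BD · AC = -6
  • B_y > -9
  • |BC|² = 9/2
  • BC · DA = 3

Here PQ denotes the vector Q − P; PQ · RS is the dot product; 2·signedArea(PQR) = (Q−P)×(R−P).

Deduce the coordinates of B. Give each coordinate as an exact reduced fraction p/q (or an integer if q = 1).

1. B_x = 9/2  [BC · DA = 3 ∩ BD · AC = -6]
2. B_y = -17/2  [BC · DA = 3 ∩ BD · AC = -6]
   → B = (9/2, -17/2)

B = (9/2, -17/2)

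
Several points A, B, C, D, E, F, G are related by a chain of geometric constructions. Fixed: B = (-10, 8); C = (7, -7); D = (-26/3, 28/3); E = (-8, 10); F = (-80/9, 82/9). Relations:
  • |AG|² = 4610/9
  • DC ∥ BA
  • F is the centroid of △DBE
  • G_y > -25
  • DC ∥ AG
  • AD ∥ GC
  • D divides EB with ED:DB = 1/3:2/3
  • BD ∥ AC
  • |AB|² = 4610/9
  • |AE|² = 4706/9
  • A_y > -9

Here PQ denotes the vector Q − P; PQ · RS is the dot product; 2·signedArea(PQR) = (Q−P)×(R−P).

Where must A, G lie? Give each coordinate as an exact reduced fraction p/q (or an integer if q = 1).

1. A_x = 17/3  [BD ∥ AC ∩ DC ∥ BA]
2. A_y = -25/3  [BD ∥ AC ∩ DC ∥ BA]
   → A = (17/3, -25/3)
3. G_x = 64/3  [AD ∥ GC ∩ DC ∥ AG]
4. G_y = -74/3  [AD ∥ GC ∩ DC ∥ AG]
   → G = (64/3, -74/3)

A = (17/3, -25/3)
G = (64/3, -74/3)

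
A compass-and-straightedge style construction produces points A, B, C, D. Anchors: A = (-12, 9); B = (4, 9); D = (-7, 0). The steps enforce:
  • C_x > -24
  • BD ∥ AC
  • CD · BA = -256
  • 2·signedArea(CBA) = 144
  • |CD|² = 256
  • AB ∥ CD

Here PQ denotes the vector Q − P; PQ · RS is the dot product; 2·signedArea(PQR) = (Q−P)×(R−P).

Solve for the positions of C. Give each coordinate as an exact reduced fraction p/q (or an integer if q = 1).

1. C_x = -23  [AB ∥ CD ∩ BD ∥ AC]
2. C_y = 0  [AB ∥ CD ∩ BD ∥ AC]
   → C = (-23, 0)

C = (-23, 0)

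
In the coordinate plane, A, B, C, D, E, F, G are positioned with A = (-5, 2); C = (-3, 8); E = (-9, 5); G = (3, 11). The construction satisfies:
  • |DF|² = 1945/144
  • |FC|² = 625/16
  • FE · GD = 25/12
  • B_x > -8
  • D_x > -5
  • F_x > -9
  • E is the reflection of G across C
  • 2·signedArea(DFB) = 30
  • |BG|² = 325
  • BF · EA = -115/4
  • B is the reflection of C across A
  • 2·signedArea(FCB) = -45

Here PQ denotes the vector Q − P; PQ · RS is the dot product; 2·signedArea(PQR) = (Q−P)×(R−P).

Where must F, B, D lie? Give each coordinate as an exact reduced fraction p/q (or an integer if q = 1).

B = (-7, -4)
D = (-13/3, 4)
F = (-8, 17/4)

1. B_x = -7  [B is the reflection of C across A]
2. B_y = -4  [B is the reflection of C across A]
   → B = (-7, -4)
3. F_x = -8  [2·signedArea(FCB) = -45 ∩ BF · EA = -115/4]
4. F_y = 17/4  [2·signedArea(FCB) = -45 ∩ BF · EA = -115/4]
   → F = (-8, 17/4)
5. D_x = -13/3  [2·signedArea(DFB) = 30 ∩ FE · GD = 25/12]
6. D_y = 4  [2·signedArea(DFB) = 30 ∩ FE · GD = 25/12]
   → D = (-13/3, 4)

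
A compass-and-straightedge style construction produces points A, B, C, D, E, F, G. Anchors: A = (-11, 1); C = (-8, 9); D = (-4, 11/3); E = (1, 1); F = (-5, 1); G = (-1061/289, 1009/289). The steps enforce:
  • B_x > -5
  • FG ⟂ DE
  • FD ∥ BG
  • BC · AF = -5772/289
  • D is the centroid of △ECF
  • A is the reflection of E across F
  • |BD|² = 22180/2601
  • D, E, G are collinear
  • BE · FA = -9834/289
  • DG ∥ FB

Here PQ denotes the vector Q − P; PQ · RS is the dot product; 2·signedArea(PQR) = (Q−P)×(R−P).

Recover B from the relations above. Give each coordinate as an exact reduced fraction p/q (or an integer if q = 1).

B = (-1350/289, 715/867)

1. B_x = -1350/289  [FD ∥ BG ∩ DG ∥ FB]
2. B_y = 715/867  [FD ∥ BG ∩ DG ∥ FB]
   → B = (-1350/289, 715/867)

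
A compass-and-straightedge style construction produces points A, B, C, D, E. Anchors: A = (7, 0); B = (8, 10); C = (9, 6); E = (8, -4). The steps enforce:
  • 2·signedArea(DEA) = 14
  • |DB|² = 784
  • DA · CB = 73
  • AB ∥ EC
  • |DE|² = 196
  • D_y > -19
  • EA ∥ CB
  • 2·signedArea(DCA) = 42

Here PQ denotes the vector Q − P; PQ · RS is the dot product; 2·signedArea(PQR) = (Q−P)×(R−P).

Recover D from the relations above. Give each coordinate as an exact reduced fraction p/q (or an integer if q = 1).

1. D_x = 8  [DA · CB = 73 ∩ 2·signedArea(DEA) = 14]
2. D_y = -18  [DA · CB = 73 ∩ 2·signedArea(DEA) = 14]
   → D = (8, -18)

D = (8, -18)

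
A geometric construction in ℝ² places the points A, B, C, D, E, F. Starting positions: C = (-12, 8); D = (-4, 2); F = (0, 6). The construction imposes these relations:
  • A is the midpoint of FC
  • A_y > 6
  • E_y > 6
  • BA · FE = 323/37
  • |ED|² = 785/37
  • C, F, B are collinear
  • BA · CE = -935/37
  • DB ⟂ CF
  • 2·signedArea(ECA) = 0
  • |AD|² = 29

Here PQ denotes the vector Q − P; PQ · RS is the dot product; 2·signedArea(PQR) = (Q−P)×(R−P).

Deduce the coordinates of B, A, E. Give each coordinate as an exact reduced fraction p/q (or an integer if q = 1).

1. B_x = -120/37  [C, F, B are collinear ∩ DB ⟂ CF]
2. B_y = 242/37  [C, F, B are collinear ∩ DB ⟂ CF]
   → B = (-120/37, 242/37)
3. A_x = -6  [A is the midpoint of FC]
4. A_y = 7  [A is the midpoint of FC]
   → A = (-6, 7)
5. E_x = -114/37  [2·signedArea(ECA) = 0 ∩ BA · FE = 323/37]
6. E_y = 241/37  [2·signedArea(ECA) = 0 ∩ BA · FE = 323/37]
   → E = (-114/37, 241/37)

A = (-6, 7)
B = (-120/37, 242/37)
E = (-114/37, 241/37)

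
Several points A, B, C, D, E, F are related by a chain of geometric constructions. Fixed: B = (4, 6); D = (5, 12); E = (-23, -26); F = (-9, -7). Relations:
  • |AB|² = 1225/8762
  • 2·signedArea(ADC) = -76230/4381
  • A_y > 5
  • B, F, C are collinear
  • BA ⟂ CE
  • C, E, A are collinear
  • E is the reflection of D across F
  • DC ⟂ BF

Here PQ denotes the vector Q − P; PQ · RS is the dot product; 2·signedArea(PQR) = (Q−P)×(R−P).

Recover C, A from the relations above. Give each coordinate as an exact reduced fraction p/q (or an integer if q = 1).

1. C_x = 15/2  [B, F, C are collinear ∩ DC ⟂ BF]
2. C_y = 19/2  [B, F, C are collinear ∩ DC ⟂ BF]
   → C = (15/2, 19/2)
3. A_x = 37533/8762  [C, E, A are collinear ∩ BA ⟂ CE]
4. A_y = 50437/8762  [C, E, A are collinear ∩ BA ⟂ CE]
   → A = (37533/8762, 50437/8762)

A = (37533/8762, 50437/8762)
C = (15/2, 19/2)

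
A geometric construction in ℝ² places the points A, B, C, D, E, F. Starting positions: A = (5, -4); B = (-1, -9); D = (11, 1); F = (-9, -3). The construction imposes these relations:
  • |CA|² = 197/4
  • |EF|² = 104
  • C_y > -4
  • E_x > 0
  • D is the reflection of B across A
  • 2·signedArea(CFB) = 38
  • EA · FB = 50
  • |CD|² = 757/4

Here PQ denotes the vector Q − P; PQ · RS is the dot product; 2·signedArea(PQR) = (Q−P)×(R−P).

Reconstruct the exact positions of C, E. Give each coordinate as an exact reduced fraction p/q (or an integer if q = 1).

1. C_x = -2  [line 6·x + 8·y + 40 = 0 ∩ |CA|² = 197/4]
2. C_y = -7/2  [line 6·x + 8·y + 40 = 0 ∩ |CA|² = 197/4]
   → C = (-2, -7/2)
3. E_x = 1  [line -8·x + 6·y + 14 = 0 ∩ |EF|² = 104]
4. E_y = -1  [line -8·x + 6·y + 14 = 0 ∩ |EF|² = 104]
   → E = (1, -1)

C = (-2, -7/2)
E = (1, -1)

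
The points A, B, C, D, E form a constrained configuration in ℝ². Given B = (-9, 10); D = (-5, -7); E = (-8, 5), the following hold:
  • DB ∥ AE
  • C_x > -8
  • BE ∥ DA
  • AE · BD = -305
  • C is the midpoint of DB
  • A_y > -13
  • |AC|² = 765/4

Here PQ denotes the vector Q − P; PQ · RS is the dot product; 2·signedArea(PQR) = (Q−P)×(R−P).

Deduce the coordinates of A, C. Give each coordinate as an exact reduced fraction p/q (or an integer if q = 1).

1. A_x = -4  [DB ∥ AE ∩ BE ∥ DA]
2. A_y = -12  [DB ∥ AE ∩ BE ∥ DA]
   → A = (-4, -12)
3. C_x = -7  [C is the midpoint of DB]
4. C_y = 3/2  [C is the midpoint of DB]
   → C = (-7, 3/2)

A = (-4, -12)
C = (-7, 3/2)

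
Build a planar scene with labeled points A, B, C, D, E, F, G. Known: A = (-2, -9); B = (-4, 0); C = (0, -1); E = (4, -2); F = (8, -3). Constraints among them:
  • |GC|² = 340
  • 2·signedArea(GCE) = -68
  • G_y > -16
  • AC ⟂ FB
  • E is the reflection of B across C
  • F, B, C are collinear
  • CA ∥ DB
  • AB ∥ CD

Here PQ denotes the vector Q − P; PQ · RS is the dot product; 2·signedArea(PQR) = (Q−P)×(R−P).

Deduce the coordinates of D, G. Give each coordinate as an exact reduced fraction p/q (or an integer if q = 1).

D = (-2, 8)
G = (-12, -15)

1. D_x = -2  [CA ∥ DB ∩ AB ∥ CD]
2. D_y = 8  [CA ∥ DB ∩ AB ∥ CD]
   → D = (-2, 8)
3. G_x = -12  [line 1·x + 4·y + 72 = 0 ∩ |GC|² = 340]
4. G_y = -15  [line 1·x + 4·y + 72 = 0 ∩ |GC|² = 340]
   → G = (-12, -15)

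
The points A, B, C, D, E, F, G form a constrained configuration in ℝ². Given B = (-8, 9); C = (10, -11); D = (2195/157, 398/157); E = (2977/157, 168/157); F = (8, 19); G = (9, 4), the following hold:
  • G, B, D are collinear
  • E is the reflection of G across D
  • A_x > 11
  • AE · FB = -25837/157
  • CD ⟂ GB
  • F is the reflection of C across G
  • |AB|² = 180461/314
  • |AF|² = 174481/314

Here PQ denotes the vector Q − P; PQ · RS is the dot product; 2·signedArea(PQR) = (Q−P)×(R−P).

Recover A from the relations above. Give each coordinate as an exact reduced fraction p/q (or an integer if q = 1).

1. A_x = 3765/314  [line 16·x + 10·y + -23475/157 = 0 ∩ |AB|² = 180461/314]
2. A_y = -1329/314  [line 16·x + 10·y + -23475/157 = 0 ∩ |AB|² = 180461/314]
   → A = (3765/314, -1329/314)

A = (3765/314, -1329/314)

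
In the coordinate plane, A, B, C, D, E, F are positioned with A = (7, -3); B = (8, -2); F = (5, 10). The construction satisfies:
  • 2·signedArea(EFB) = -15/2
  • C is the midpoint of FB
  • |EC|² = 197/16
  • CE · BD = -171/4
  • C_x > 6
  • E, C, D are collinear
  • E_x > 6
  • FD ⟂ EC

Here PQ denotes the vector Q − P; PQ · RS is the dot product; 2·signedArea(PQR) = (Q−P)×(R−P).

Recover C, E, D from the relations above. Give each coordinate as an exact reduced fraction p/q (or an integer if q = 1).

1. C_x = 13/2  [C is the midpoint of FB]
2. C_y = 4  [C is the midpoint of FB]
   → C = (13/2, 4)
3. E_x = 27/4  [line 12·x + 3·y + -165/2 = 0 ∩ |EC|² = 197/16]
4. E_y = 1/2  [line 12·x + 3·y + -165/2 = 0 ∩ |EC|² = 197/16]
   → E = (27/4, 1/2)
5. D_x = 1195/197  [E, C, D are collinear ∩ FD ⟂ EC]
6. D_y = 1985/197  [E, C, D are collinear ∩ FD ⟂ EC]
   → D = (1195/197, 1985/197)

C = (13/2, 4)
D = (1195/197, 1985/197)
E = (27/4, 1/2)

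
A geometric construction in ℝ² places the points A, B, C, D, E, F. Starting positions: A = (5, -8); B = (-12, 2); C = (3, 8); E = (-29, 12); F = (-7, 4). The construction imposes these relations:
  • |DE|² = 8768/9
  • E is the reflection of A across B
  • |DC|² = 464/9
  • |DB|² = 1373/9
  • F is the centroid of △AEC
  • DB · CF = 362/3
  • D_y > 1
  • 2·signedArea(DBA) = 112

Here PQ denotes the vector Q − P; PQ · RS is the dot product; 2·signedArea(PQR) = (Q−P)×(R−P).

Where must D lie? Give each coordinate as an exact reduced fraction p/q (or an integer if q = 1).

D = (1/3, 4/3)

1. D_x = 1/3  [DB · CF = 362/3 ∩ 2·signedArea(DBA) = 112]
2. D_y = 4/3  [DB · CF = 362/3 ∩ 2·signedArea(DBA) = 112]
   → D = (1/3, 4/3)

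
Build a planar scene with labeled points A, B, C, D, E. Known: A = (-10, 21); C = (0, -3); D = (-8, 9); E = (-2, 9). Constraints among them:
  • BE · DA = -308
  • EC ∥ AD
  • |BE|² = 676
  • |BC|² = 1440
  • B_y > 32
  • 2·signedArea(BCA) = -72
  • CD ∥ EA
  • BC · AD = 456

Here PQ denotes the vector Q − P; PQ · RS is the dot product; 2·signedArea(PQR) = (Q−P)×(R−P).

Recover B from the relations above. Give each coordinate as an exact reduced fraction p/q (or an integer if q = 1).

1. B_x = -12  [BC · AD = 456 ∩ 2·signedArea(BCA) = -72]
2. B_y = 33  [BC · AD = 456 ∩ 2·signedArea(BCA) = -72]
   → B = (-12, 33)

B = (-12, 33)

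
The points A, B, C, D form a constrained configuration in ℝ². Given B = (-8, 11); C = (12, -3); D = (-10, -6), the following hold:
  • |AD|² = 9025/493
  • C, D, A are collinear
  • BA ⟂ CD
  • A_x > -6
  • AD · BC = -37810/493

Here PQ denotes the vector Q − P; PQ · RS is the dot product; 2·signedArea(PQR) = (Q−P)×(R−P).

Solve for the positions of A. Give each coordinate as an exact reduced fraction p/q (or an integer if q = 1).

A = (-2840/493, -2673/493)

1. A_x = -2840/493  [C, D, A are collinear ∩ BA ⟂ CD]
2. A_y = -2673/493  [C, D, A are collinear ∩ BA ⟂ CD]
   → A = (-2840/493, -2673/493)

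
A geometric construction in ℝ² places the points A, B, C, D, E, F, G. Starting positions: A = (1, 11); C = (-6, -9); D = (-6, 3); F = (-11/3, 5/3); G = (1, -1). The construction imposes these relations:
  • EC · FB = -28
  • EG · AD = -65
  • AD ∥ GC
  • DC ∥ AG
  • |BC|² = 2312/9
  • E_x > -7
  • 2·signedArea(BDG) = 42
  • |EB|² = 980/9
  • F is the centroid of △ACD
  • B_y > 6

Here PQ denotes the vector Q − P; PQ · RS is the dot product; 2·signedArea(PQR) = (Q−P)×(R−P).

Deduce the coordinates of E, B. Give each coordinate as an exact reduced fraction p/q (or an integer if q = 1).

1. B_x = -4/3  [line 4·x + 7·y + -39 = 0 ∩ |BC|² = 2312/9]
2. B_y = 19/3  [line 4·x + 7·y + -39 = 0 ∩ |BC|² = 2312/9]
   → B = (-4/3, 19/3)
3. E_x = -6  [EG · AD = -65 ∩ EC · FB = -28]
4. E_y = -3  [EG · AD = -65 ∩ EC · FB = -28]
   → E = (-6, -3)

B = (-4/3, 19/3)
E = (-6, -3)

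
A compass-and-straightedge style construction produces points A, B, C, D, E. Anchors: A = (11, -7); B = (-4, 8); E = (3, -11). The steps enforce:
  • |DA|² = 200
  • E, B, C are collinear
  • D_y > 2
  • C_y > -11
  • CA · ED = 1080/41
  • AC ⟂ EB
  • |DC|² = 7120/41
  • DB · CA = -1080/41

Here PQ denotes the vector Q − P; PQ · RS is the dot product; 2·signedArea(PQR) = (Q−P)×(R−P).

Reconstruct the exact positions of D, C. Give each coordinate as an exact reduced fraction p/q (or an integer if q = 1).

C = (109/41, -413/41)
D = (1, 3)

1. C_x = 109/41  [E, B, C are collinear ∩ AC ⟂ EB]
2. C_y = -413/41  [E, B, C are collinear ∩ AC ⟂ EB]
   → C = (109/41, -413/41)
3. D_x = 1  [line -342/41·x + -126/41·y + 720/41 = 0 ∩ |DA|² = 200]
4. D_y = 3  [line -342/41·x + -126/41·y + 720/41 = 0 ∩ |DA|² = 200]
   → D = (1, 3)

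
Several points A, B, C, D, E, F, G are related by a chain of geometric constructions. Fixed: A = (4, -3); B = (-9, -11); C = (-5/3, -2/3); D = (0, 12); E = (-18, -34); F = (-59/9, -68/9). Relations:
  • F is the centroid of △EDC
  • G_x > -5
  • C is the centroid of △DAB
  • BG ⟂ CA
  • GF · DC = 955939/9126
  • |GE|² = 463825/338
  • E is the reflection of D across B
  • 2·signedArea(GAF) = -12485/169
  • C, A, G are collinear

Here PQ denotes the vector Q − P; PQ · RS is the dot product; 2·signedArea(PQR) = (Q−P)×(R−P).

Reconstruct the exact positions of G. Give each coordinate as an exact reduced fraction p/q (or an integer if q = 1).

G = (-1453/338, 141/338)

1. G_x = -1453/338  [C, A, G are collinear ∩ BG ⟂ CA]
2. G_y = 141/338  [C, A, G are collinear ∩ BG ⟂ CA]
   → G = (-1453/338, 141/338)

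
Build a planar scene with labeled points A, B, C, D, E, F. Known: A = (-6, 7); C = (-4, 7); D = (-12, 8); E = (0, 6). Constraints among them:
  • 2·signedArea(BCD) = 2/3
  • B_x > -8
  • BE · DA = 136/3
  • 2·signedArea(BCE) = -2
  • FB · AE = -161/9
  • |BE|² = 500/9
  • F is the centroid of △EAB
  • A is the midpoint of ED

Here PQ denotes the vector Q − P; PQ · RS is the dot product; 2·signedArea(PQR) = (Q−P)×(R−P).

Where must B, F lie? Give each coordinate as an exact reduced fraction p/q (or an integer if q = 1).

1. B_x = -22/3  [BE · DA = 136/3 ∩ 2·signedArea(BCD) = 2/3]
2. B_y = 22/3  [BE · DA = 136/3 ∩ 2·signedArea(BCD) = 2/3]
   → B = (-22/3, 22/3)
3. F_x = -40/9  [F is the centroid of △EAB]
4. F_y = 61/9  [F is the centroid of △EAB]
   → F = (-40/9, 61/9)

B = (-22/3, 22/3)
F = (-40/9, 61/9)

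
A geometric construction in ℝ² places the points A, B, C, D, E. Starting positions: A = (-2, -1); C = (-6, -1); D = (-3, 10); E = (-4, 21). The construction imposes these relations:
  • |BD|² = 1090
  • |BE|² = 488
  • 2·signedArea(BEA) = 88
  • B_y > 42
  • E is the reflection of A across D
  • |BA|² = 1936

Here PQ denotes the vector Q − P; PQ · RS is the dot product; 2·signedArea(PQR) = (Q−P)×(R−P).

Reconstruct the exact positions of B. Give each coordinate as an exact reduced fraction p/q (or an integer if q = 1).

B = (-2, 43)

1. B_x = -2  [line 22·x + 2·y + -42 = 0 ∩ |BD|² = 1090]
2. B_y = 43  [line 22·x + 2·y + -42 = 0 ∩ |BD|² = 1090]
   → B = (-2, 43)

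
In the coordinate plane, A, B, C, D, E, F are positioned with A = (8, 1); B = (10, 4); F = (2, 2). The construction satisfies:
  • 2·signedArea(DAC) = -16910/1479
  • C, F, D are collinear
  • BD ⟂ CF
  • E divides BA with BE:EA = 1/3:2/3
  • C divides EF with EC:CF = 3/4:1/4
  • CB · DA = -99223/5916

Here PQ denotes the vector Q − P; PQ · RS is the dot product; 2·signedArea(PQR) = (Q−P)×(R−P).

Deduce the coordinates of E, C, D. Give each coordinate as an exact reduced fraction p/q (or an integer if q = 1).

C = (23/6, 9/4)
D = (4990/493, 1532/493)
E = (28/3, 3)

1. E_x = 28/3  [E divides BA with BE:EA = 1/3:2/3]
2. E_y = 3  [E divides BA with BE:EA = 1/3:2/3]
   → E = (28/3, 3)
3. C_x = 23/6  [C divides EF with EC:CF = 3/4:1/4]
4. C_y = 9/4  [C divides EF with EC:CF = 3/4:1/4]
   → C = (23/6, 9/4)
5. D_x = 4990/493  [C, F, D are collinear ∩ BD ⟂ CF]
6. D_y = 1532/493  [C, F, D are collinear ∩ BD ⟂ CF]
   → D = (4990/493, 1532/493)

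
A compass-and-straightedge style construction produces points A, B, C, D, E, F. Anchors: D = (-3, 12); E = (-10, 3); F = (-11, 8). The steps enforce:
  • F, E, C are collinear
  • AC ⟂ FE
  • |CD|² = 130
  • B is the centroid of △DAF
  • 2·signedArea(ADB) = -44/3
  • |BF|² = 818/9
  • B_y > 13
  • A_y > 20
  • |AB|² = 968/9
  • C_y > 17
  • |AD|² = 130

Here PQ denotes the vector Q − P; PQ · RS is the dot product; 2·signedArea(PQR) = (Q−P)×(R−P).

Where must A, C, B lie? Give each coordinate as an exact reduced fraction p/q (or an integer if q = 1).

1. C_x = -168/13  [line 5·x + 1·y + 47 = 0 ∩ |CD|² = 130]
2. C_y = 229/13  [line 5·x + 1·y + 47 = 0 ∩ |CD|² = 130]
   → C = (-168/13, 229/13)
3. A_x = 4  [line -1·x + 5·y + -101 = 0 ∩ |AD|² = 130]
4. A_y = 21  [line -1·x + 5·y + -101 = 0 ∩ |AD|² = 130]
   → A = (4, 21)
5. B_x = -10/3  [2·signedArea(ADB) = -44/3 ∩ B is the centroid of △DAF]
6. B_y = 41/3  [2·signedArea(ADB) = -44/3 ∩ B is the centroid of △DAF]
   → B = (-10/3, 41/3)

A = (4, 21)
B = (-10/3, 41/3)
C = (-168/13, 229/13)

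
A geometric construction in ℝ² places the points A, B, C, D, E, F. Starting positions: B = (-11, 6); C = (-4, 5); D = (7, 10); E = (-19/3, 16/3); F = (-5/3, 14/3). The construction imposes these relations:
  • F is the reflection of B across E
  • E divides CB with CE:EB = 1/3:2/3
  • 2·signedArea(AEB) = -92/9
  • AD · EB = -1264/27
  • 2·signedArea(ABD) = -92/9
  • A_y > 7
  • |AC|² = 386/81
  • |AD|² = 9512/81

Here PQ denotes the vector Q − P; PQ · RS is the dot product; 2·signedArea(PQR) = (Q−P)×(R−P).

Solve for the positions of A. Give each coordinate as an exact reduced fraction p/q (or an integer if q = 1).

1. A_x = -31/9  [2·signedArea(ABD) = -92/9 ∩ 2·signedArea(AEB) = -92/9]
2. A_y = 64/9  [2·signedArea(ABD) = -92/9 ∩ 2·signedArea(AEB) = -92/9]
   → A = (-31/9, 64/9)

A = (-31/9, 64/9)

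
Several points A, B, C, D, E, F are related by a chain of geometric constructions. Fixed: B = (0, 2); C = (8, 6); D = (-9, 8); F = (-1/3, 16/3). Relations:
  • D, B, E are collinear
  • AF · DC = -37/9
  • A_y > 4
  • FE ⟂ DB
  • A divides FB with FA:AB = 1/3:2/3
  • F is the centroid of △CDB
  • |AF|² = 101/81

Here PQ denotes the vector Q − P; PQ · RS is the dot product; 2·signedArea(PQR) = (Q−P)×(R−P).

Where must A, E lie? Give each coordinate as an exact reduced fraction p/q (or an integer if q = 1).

1. A_x = -2/9  [A divides FB with FA:AB = 1/3:2/3]
2. A_y = 38/9  [A divides FB with FA:AB = 1/3:2/3]
   → A = (-2/9, 38/9)
3. E_x = -23/13  [D, B, E are collinear ∩ FE ⟂ DB]
4. E_y = 124/39  [D, B, E are collinear ∩ FE ⟂ DB]
   → E = (-23/13, 124/39)

A = (-2/9, 38/9)
E = (-23/13, 124/39)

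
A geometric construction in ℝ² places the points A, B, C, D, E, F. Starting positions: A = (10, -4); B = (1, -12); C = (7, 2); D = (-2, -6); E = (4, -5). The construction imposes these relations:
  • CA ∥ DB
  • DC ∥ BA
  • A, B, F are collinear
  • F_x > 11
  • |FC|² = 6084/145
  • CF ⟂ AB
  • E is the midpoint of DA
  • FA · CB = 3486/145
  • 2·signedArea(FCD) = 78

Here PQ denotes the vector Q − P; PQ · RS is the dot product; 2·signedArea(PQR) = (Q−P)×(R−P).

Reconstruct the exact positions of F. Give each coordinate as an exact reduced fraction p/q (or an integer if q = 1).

F = (1639/145, -412/145)

1. F_x = 1639/145  [A, B, F are collinear ∩ CF ⟂ AB]
2. F_y = -412/145  [A, B, F are collinear ∩ CF ⟂ AB]
   → F = (1639/145, -412/145)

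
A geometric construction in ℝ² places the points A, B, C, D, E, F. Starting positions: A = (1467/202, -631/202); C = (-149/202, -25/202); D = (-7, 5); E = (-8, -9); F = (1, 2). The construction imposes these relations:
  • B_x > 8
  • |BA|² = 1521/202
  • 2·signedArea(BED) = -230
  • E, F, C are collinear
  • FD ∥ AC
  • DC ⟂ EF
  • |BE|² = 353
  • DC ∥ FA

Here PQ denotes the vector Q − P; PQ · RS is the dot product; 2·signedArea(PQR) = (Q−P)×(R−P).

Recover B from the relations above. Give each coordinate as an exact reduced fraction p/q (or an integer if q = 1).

1. B_x = 9  [line -14·x + 1·y + 127 = 0 ∩ |BE|² = 353]
2. B_y = -1  [line -14·x + 1·y + 127 = 0 ∩ |BE|² = 353]
   → B = (9, -1)

B = (9, -1)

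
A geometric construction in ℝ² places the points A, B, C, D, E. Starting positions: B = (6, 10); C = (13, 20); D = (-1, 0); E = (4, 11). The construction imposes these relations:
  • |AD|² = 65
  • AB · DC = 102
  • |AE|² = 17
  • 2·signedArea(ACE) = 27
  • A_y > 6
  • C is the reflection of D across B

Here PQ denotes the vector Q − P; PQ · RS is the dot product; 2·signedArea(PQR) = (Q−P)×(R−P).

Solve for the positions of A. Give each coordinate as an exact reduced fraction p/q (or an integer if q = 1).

1. A_x = 3  [AB · DC = 102 ∩ 2·signedArea(ACE) = 27]
2. A_y = 7  [AB · DC = 102 ∩ 2·signedArea(ACE) = 27]
   → A = (3, 7)

A = (3, 7)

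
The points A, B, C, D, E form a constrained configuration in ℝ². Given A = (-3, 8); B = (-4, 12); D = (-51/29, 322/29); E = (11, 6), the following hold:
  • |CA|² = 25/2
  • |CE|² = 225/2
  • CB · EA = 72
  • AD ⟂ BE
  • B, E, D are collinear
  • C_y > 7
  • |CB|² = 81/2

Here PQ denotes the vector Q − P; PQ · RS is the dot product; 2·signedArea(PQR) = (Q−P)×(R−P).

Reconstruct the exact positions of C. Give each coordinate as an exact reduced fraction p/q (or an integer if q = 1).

C = (1/2, 15/2)

1. C_x = 1/2  [line 14·x + -2·y + 8 = 0 ∩ |CE|² = 225/2]
2. C_y = 15/2  [line 14·x + -2·y + 8 = 0 ∩ |CE|² = 225/2]
   → C = (1/2, 15/2)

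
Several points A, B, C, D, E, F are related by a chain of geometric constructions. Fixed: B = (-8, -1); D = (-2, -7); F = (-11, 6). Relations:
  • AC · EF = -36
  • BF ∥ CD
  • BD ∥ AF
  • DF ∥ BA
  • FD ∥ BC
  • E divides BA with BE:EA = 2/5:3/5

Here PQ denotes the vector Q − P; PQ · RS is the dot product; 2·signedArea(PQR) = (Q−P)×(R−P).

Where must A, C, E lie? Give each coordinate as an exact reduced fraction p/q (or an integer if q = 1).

1. A_x = -17  [BD ∥ AF ∩ DF ∥ BA]
2. A_y = 12  [BD ∥ AF ∩ DF ∥ BA]
   → A = (-17, 12)
3. C_x = 1  [BF ∥ CD ∩ FD ∥ BC]
4. C_y = -14  [BF ∥ CD ∩ FD ∥ BC]
   → C = (1, -14)
5. E_x = -58/5  [E divides BA with BE:EA = 2/5:3/5]
6. E_y = 21/5  [E divides BA with BE:EA = 2/5:3/5]
   → E = (-58/5, 21/5)

A = (-17, 12)
C = (1, -14)
E = (-58/5, 21/5)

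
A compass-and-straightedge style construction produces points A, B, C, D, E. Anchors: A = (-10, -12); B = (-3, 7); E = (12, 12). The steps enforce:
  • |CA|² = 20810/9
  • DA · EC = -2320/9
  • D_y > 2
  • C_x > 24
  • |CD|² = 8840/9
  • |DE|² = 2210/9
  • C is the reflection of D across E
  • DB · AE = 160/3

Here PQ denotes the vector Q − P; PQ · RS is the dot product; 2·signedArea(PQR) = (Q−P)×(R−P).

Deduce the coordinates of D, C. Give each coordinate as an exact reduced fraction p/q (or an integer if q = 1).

1. D_x = -1/3  [line -22·x + -24·y + 146/3 = 0 ∩ |DE|² = 2210/9]
2. D_y = 7/3  [line -22·x + -24·y + 146/3 = 0 ∩ |DE|² = 2210/9]
   → D = (-1/3, 7/3)
3. C_x = 73/3  [C is the reflection of D across E]
4. C_y = 65/3  [C is the reflection of D across E]
   → C = (73/3, 65/3)

C = (73/3, 65/3)
D = (-1/3, 7/3)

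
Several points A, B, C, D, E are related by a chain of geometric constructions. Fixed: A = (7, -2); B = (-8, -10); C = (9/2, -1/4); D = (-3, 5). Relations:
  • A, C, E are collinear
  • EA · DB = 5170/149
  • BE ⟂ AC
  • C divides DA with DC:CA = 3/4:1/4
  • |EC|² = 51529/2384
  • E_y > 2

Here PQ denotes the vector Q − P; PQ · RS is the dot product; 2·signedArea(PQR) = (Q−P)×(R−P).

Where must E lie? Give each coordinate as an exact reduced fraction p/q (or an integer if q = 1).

1. E_x = 103/149  [A, C, E are collinear ∩ BE ⟂ AC]
2. E_y = 360/149  [A, C, E are collinear ∩ BE ⟂ AC]
   → E = (103/149, 360/149)

E = (103/149, 360/149)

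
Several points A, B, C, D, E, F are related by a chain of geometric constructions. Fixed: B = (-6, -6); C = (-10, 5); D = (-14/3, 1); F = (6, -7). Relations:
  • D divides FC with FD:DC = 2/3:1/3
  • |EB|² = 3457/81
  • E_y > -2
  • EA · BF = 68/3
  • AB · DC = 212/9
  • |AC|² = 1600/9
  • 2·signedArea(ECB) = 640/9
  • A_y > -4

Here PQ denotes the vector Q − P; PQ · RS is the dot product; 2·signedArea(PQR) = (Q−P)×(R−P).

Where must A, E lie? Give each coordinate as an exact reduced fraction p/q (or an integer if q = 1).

1. A_x = 2/3  [line 16/3·x + -4·y + -140/9 = 0 ∩ |AC|² = 1600/9]
2. A_y = -3  [line 16/3·x + -4·y + -140/9 = 0 ∩ |AC|² = 1600/9]
   → A = (2/3, -3)
3. E_x = -10/9  [2·signedArea(ECB) = 640/9 ∩ EA · BF = 68/3]
4. E_y = -5/3  [2·signedArea(ECB) = 640/9 ∩ EA · BF = 68/3]
   → E = (-10/9, -5/3)

A = (2/3, -3)
E = (-10/9, -5/3)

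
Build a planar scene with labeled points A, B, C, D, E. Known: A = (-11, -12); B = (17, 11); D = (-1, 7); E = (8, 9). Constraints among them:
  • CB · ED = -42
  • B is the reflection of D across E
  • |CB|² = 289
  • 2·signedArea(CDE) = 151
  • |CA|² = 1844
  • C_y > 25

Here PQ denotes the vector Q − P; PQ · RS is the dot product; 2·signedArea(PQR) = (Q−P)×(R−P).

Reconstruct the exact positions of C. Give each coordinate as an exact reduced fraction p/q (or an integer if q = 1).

C = (9, 26)

1. C_x = 9  [2·signedArea(CDE) = 151 ∩ CB · ED = -42]
2. C_y = 26  [2·signedArea(CDE) = 151 ∩ CB · ED = -42]
   → C = (9, 26)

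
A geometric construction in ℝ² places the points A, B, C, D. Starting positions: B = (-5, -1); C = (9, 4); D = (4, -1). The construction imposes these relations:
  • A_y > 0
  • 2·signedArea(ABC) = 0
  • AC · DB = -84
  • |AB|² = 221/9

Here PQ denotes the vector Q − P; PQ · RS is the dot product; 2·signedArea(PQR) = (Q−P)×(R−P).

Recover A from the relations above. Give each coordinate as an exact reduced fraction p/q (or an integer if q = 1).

1. A_x = -1/3  [2·signedArea(ABC) = 0 ∩ AC · DB = -84]
2. A_y = 2/3  [2·signedArea(ABC) = 0 ∩ AC · DB = -84]
   → A = (-1/3, 2/3)

A = (-1/3, 2/3)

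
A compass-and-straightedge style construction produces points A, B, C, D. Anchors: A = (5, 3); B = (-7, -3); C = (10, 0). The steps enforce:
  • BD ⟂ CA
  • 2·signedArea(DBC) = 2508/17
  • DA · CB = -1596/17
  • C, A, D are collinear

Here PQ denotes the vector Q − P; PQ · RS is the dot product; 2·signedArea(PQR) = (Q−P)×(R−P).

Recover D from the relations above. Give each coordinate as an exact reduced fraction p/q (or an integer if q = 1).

D = (-20/17, 114/17)

1. D_x = -20/17  [C, A, D are collinear ∩ BD ⟂ CA]
2. D_y = 114/17  [C, A, D are collinear ∩ BD ⟂ CA]
   → D = (-20/17, 114/17)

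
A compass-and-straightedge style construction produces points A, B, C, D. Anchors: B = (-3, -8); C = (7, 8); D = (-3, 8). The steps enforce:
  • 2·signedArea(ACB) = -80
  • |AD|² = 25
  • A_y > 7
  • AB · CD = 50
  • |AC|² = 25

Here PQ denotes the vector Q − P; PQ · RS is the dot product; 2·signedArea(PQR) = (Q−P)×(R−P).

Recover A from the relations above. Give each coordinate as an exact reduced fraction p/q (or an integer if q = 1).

A = (2, 8)

1. A_x = 2  [AB · CD = 50 ∩ 2·signedArea(ACB) = -80]
2. A_y = 8  [AB · CD = 50 ∩ 2·signedArea(ACB) = -80]
   → A = (2, 8)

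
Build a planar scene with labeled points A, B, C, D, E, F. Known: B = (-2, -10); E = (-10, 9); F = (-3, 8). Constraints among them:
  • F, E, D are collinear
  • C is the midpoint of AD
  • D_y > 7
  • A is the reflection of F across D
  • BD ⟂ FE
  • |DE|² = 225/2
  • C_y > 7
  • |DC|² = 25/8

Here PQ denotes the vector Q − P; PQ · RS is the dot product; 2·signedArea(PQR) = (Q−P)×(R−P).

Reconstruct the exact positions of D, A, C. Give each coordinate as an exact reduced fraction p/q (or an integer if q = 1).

A = (4, 7)
C = (9/4, 29/4)
D = (1/2, 15/2)

1. D_x = 1/2  [F, E, D are collinear ∩ BD ⟂ FE]
2. D_y = 15/2  [F, E, D are collinear ∩ BD ⟂ FE]
   → D = (1/2, 15/2)
3. A_x = 4  [A is the reflection of F across D]
4. A_y = 7  [A is the reflection of F across D]
   → A = (4, 7)
5. C_x = 9/4  [C is the midpoint of AD]
6. C_y = 29/4  [C is the midpoint of AD]
   → C = (9/4, 29/4)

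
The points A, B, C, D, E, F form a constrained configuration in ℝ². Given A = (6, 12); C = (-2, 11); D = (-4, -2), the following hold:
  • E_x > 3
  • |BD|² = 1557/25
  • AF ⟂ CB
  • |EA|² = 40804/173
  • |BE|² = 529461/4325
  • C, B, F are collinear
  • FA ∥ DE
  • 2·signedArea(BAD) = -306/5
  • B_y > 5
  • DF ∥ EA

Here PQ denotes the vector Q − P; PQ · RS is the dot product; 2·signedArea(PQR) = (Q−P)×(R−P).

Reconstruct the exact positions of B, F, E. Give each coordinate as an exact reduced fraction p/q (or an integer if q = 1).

1. B_x = -14/5  [line 14·x + -10·y + 486/5 = 0 ∩ |BD|² = 1557/25]
2. B_y = 29/5  [line 14·x + -10·y + 486/5 = 0 ∩ |BD|² = 1557/25]
   → B = (-14/5, 29/5)
3. F_x = -288/173  [C, B, F are collinear ∩ AF ⟂ CB]
4. F_y = 2280/173  [C, B, F are collinear ∩ AF ⟂ CB]
   → F = (-288/173, 2280/173)
5. E_x = 634/173  [DF ∥ EA ∩ FA ∥ DE]
6. E_y = -550/173  [DF ∥ EA ∩ FA ∥ DE]
   → E = (634/173, -550/173)

B = (-14/5, 29/5)
E = (634/173, -550/173)
F = (-288/173, 2280/173)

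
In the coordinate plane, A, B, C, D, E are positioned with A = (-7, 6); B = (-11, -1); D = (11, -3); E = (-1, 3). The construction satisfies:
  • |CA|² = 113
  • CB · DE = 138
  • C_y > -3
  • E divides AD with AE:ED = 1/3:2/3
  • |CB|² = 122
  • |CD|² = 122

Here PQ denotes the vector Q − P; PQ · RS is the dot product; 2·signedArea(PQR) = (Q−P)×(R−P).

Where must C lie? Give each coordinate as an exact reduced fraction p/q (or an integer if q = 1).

C = (0, -2)

1. C_x = 0  [line 12·x + -6·y + -12 = 0 ∩ |CB|² = 122]
2. C_y = -2  [line 12·x + -6·y + -12 = 0 ∩ |CB|² = 122]
   → C = (0, -2)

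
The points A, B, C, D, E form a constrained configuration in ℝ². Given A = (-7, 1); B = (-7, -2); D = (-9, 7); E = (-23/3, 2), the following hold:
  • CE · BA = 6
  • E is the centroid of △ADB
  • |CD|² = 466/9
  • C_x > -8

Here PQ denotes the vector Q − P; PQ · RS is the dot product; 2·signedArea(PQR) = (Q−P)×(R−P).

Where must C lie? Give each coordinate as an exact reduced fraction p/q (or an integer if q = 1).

C = (-22/3, 0)

1. C_y = 0  [CE · BA = 6]
2. C_x = -22/3  [|CD|² = 466/9]
   → C = (-22/3, 0)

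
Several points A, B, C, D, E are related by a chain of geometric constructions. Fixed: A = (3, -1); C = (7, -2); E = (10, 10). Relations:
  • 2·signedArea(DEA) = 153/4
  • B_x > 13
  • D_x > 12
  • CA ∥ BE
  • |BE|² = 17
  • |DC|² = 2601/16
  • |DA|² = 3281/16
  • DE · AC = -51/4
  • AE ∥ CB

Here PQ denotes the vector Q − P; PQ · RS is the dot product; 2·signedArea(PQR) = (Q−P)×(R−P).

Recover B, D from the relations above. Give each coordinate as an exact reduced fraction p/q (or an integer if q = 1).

B = (14, 9)
D = (13, 37/4)

1. B_x = 14  [CA ∥ BE ∩ AE ∥ CB]
2. B_y = 9  [CA ∥ BE ∩ AE ∥ CB]
   → B = (14, 9)
3. D_x = 13  [2·signedArea(DEA) = 153/4 ∩ DE · AC = -51/4]
4. D_y = 37/4  [2·signedArea(DEA) = 153/4 ∩ DE · AC = -51/4]
   → D = (13, 37/4)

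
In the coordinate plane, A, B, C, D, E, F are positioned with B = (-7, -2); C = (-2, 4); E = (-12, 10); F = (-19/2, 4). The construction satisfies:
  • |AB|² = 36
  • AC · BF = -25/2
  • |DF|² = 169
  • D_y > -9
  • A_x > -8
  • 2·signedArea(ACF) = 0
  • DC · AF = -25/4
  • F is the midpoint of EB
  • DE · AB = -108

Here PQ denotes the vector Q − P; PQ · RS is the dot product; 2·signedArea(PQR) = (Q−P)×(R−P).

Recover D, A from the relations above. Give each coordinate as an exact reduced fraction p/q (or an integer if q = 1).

A = (-7, 4)
D = (-9/2, -8)

1. A_x = -7  [2·signedArea(ACF) = 0 ∩ AC · BF = -25/2]
2. A_y = 4  [2·signedArea(ACF) = 0 ∩ AC · BF = -25/2]
   → A = (-7, 4)
3. D_x = -9/2  [DC · AF = -25/4 ∩ DE · AB = -108]
4. D_y = -8  [DC · AF = -25/4 ∩ DE · AB = -108]
   → D = (-9/2, -8)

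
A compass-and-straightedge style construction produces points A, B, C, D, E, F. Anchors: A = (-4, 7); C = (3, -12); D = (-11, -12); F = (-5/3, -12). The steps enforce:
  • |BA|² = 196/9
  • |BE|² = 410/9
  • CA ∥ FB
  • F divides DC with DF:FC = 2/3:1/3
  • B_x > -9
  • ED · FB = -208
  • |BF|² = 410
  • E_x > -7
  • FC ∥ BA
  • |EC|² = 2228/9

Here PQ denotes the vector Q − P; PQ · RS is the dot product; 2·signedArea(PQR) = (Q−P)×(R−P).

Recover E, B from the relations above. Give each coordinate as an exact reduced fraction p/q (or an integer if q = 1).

1. B_x = -26/3  [FC ∥ BA ∩ CA ∥ FB]
2. B_y = 7  [FC ∥ BA ∩ CA ∥ FB]
   → B = (-26/3, 7)
3. E_x = -19/3  [line 7·x + -19·y + 57 = 0 ∩ |BE|² = 410/9]
4. E_y = 2/3  [line 7·x + -19·y + 57 = 0 ∩ |BE|² = 410/9]
   → E = (-19/3, 2/3)

B = (-26/3, 7)
E = (-19/3, 2/3)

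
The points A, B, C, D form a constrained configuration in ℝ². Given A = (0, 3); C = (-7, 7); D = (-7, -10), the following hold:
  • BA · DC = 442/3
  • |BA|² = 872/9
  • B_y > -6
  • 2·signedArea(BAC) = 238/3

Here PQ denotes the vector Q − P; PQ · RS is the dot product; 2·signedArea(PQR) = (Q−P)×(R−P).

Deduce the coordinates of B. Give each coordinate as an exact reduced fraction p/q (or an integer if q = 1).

1. B_x = -14/3  [2·signedArea(BAC) = 238/3 ∩ BA · DC = 442/3]
2. B_y = -17/3  [2·signedArea(BAC) = 238/3 ∩ BA · DC = 442/3]
   → B = (-14/3, -17/3)

B = (-14/3, -17/3)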